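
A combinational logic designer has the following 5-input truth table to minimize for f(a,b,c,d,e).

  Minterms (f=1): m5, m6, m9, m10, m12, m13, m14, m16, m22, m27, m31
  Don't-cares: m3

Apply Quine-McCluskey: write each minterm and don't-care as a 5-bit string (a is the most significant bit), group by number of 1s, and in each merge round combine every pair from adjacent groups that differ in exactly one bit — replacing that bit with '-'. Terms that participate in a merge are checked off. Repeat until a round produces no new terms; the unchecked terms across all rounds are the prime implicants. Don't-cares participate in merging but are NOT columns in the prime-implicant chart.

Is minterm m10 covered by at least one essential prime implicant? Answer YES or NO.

YES

Round 0: 00011 00101✓ 00110✓ 01001✓ 01010✓ 01100✓ 01101✓ 01110✓ 10000 10110✓ 11011✓ 11111✓
Round 1: -0110 0-101 0-110 01-01 01-10 011-0 0110- 11-11
PIs = {-0110, 0-101, 0-110, 00011, 01-01, 01-10, 011-0, 0110-, 10000, 11-11}
Coverage chart:
  m5: 0-101 ←essential
  m6: -0110,0-110
  m9: 01-01 ←essential
  m10: 01-10 ←essential
  m12: 011-0,0110-
  m13: 0-101,01-01,0110-
  m14: 0-110,01-10,011-0
  m16: 10000 ←essential
  m22: -0110 ←essential
  m27: 11-11 ←essential
  m31: 11-11 ←essential
Essential: -0110, 0-101, 01-01, 01-10, 10000, 11-11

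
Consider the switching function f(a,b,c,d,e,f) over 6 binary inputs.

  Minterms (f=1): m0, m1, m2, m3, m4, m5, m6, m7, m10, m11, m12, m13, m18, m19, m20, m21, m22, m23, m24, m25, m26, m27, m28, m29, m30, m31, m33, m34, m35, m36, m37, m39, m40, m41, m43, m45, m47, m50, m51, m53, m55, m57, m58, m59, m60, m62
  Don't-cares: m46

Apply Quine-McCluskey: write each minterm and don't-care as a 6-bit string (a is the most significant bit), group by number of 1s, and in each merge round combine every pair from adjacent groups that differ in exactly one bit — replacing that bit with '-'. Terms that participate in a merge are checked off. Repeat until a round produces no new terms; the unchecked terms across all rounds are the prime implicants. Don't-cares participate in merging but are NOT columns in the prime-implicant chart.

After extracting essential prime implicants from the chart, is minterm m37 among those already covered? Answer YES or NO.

YES

Round 0: 000000✓ 000001✓ 000010✓ 000011✓ 000100✓ 000101✓ 000110✓ 000111✓ 001010✓ 001011✓ 001100✓ 001101✓ 010010✓ 010011✓ 010100✓ 010101✓ 010110✓ 010111✓ 011000✓ 011001✓ 011010✓ 011011✓ 011100✓ 011101✓ 011110✓ 011111✓ 100001✓ 100010✓ 100011✓ 100100✓ 100101✓ 100111✓ 101000✓ 101001✓ 101011✓ 101101✓ 101110✓ 101111✓ 110010✓ 110011✓ 110101✓ 110111✓ 111001✓ 111010✓ 111011✓ 111100✓ 111110✓
Round 1: -00001✓ -00010✓ -00011✓ -00100✓ -00101✓ -00111✓ -01011✓ -01101✓ -10010✓ -10011✓ -10101✓ -10111✓ -11001✓ -11010✓ -11011✓ -11100✓ -11110✓ 0-0010✓ 0-0011✓ 0-0100✓ 0-0101✓ 0-0110✓ 0-0111✓ 0-1010✓ 0-1011✓ 0-1100✓ 0-1101✓ 00-010✓ 00-011✓ 00-100✓ 00-101✓ 000-00✓ 000-01✓ 000-10✓ 000-11✓ 0000-0✓ 0000-1✓ 00000-✓ 00001-✓ 0001-0✓ 0001-1✓ 00010-✓ 00011-✓ 00101-✓ 00110-✓ 01-010✓ 01-011✓ 01-100✓ 01-101✓ 01-110✓ 01-111✓ 010-10✓ 010-11✓ 01001-✓ 0101-0✓ 0101-1✓ 01010-✓ 01011-✓ 011-00✓ 011-01✓ 011-10✓ 011-11✓ 0110-0✓ 0110-1✓ 01100-✓ 01101-✓ 0111-0✓ 0111-1✓ 01110-✓ 01111-✓ 1-0010✓ 1-0011✓ 1-0101✓ 1-0111✓ 1-1001✓ 1-1011✓ 1-1110 10-001✓ 10-011✓ 10-101✓ 10-111✓ 100-01✓ 100-11✓ 1000-1✓ 10001-✓ 1001-1✓ 10010-✓ 101-01✓ 101-11✓ 1010-1✓ 10100- 1011-1✓ 10111- 11-010✓ 11-011✓ 110-11✓ 11001-✓ 1101-1✓ 111-10✓ 1110-1✓ 11101-✓ 1111-0✓
Round 2: --0010✓ --0011✓ --0101✓ --0111✓ --1011✓ -0-011✓ -0-101 -00-01✓ -00-11✓ -000-1✓ -0001-✓ -001-1✓ -0010- -1-010✓ -1-011✓ -10-11✓ -1001-✓ -101-1✓ -11-10 -110-1 -1101-✓ -111-0 0--010✓ 0--011✓ 0--100✓ 0--101✓ 0-0-10✓ 0-0-11✓ 0-001-✓ 0-01-0✓ 0-01-1✓ 0-010-✓ 0-011-✓ 0-101-✓ 0-110-✓ 00-01-✓ 00-10-✓ 000--0✓ 000--1✓ 000-0-✓ 000-1-✓ 0000--✓ 0001--✓ 01--10✓ 01--11✓ 01-01-✓ 01-1-0✓ 01-1-1✓ 01-10-✓ 01-11-✓ 010-1-✓ 0101--✓ 011--0✓ 011--1✓ 011-0-✓ 011-1-✓ 0110--✓ 0111--✓ 1--011✓ 1-0-11✓ 1-001-✓ 1-01-1✓ 1-10-1 10--01✓ 10--11✓ 10-0-1✓ 10-1-1✓ 100--1✓ 101--1✓ 11-01-✓
Round 3: ---011 --0-11 --001- --01-1 -00--1 -1-01- 0--01- 0--10- 0-0-1- 0-01-- 000--- 01--1- 01-1-- 011--- 10---1
PIs = {---011, --0-11, --001-, --01-1, -0-101, -00--1, -0010-, -1-01-, -11-10, -110-1, -111-0, 0--01-, 0--10-, 0-0-1-, 0-01--, 000---, 01--1-, 01-1--, 011---, 1-10-1, 1-1110, 10---1, 10100-, 10111-}
Coverage chart:
  m0: 000--- ←essential
  m1: -00--1,000---
  m2: --001-,0--01-,0-0-1-,000---
  m3: ---011,--0-11,--001-,-00--1,0--01-,0-0-1-,000---
  m4: -0010-,0--10-,0-01--,000---
  m5: --01-1,-0-101,-00--1,-0010-,0--10-,0-01--,000---
  m6: 0-0-1-,0-01--,000---
  m7: --0-11,--01-1,-00--1,0-0-1-,0-01--,000---
  m10: 0--01- ←essential
  m11: ---011,0--01-
  m12: 0--10- ←essential
  m13: -0-101,0--10-
  m18: --001-,-1-01-,0--01-,0-0-1-,01--1-
  m19: ---011,--0-11,--001-,-1-01-,0--01-,0-0-1-,01--1-
  m20: 0--10-,0-01--,01-1--
  m21: --01-1,0--10-,0-01--,01-1--
  m22: 0-0-1-,0-01--,01--1-,01-1--
  m23: --0-11,--01-1,0-0-1-,0-01--,01--1-,01-1--
  m24: 011--- ←essential
  m25: -110-1,011---
  m26: -1-01-,-11-10,0--01-,01--1-,011---
  m27: ---011,-1-01-,-110-1,0--01-,01--1-,011---
  m28: -111-0,0--10-,01-1--,011---
  m29: 0--10-,01-1--,011---
  m30: -11-10,-111-0,01--1-,01-1--,011---
  m31: 01--1-,01-1--,011---
  m33: -00--1,10---1
  m34: --001- ←essential
  m35: ---011,--0-11,--001-,-00--1,10---1
  m36: -0010- ←essential
  m37: --01-1,-0-101,-00--1,-0010-,10---1
  m39: --0-11,--01-1,-00--1,10---1
  m40: 10100- ←essential
  m41: 1-10-1,10---1,10100-
  m43: ---011,1-10-1,10---1
  m45: -0-101,10---1
  m47: 10---1,10111-
  m50: --001-,-1-01-
  m51: ---011,--0-11,--001-,-1-01-
  m53: --01-1 ←essential
  m55: --0-11,--01-1
  m57: -110-1,1-10-1
  m58: -1-01-,-11-10
  m59: ---011,-1-01-,-110-1,1-10-1
  m60: -111-0 ←essential
  m62: -11-10,-111-0,1-1110
Essential: --001-, --01-1, -0010-, -111-0, 0--01-, 0--10-, 000---, 011---, 10100-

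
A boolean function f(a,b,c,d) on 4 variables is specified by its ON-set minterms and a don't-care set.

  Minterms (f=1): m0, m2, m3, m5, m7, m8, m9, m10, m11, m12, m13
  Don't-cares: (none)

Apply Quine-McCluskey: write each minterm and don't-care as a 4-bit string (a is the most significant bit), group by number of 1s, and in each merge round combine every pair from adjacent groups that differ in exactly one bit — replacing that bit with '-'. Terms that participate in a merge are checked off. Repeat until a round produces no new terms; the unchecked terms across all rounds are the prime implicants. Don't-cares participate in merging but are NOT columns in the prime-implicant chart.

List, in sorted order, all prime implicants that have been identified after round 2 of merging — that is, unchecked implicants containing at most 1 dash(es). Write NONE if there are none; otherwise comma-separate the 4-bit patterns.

-101, 0-11, 01-1

[col 0] 0000*, 0010*, 0011*, 0101*, 0111*, 1000*, 1001*, 1010*, 1011*, 1100*, 1101*
[col 1] -000*, -010*, -011*, -101, 0-11, 00-0*, 001-*, 01-1, 1-00*, 1-01*, 10-0*, 10-1*, 100-*, 101-*, 110-*
[col 2] -0-0, -01-, 1-0-, 10--
Prime implicants: -0-0, -01-, -101, 0-11, 01-1, 1-0-, 10--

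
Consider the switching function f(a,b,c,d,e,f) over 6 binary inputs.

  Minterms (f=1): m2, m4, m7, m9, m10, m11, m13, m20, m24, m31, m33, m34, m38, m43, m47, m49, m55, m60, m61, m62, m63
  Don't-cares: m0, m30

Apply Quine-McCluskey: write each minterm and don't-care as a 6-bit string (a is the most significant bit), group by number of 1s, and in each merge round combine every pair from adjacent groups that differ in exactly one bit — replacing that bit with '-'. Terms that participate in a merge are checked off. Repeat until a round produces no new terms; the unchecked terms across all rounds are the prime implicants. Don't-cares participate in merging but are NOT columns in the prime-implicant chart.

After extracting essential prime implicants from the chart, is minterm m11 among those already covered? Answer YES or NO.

[col 0] 000000*, 000010*, 000100*, 000111, 001001*, 001010*, 001011*, 001101*, 010100*, 011000, 011110*, 011111*, 100001*, 100010*, 100110*, 101011*, 101111*, 110001*, 110111*, 111100*, 111101*, 111110*, 111111*
[col 1] -00010, -01011, -11110*, -11111*, 0-0100, 00-010, 000-00, 0000-0, 001-01, 0010-1, 00101-, 01111-*, 1-0001, 1-1111, 100-10, 101-11, 11-111, 1111-0*, 1111-1*, 11110-*, 11111-*
[col 2] -1111-, 1111--
Prime implicants: -00010, -01011, -1111-, 0-0100, 00-010, 000-00, 0000-0, 000111, 001-01, 0010-1, 00101-, 011000, 1-0001, 1-1111, 100-10, 101-11, 11-111, 1111--
PI chart (minterm → PIs covering it):
  2 | -00010,00-010,0000-0
  4 | 0-0100,000-00
  7 | 000111  (sole → essential)
  9 | 001-01,0010-1
  10 | 00-010,00101-
  11 | -01011,0010-1,00101-
  13 | 001-01  (sole → essential)
  20 | 0-0100  (sole → essential)
  24 | 011000  (sole → essential)
  31 | -1111-  (sole → essential)
  33 | 1-0001  (sole → essential)
  34 | -00010,100-10
  38 | 100-10  (sole → essential)
  43 | -01011,101-11
  47 | 1-1111,101-11
  49 | 1-0001  (sole → essential)
  55 | 11-111  (sole → essential)
  60 | 1111--  (sole → essential)
  61 | 1111--  (sole → essential)
  62 | -1111-,1111--
  63 | -1111-,1-1111,11-111,1111--
Essential prime implicants: -1111-, 0-0100, 000111, 001-01, 011000, 1-0001, 100-10, 11-111, 1111--

NO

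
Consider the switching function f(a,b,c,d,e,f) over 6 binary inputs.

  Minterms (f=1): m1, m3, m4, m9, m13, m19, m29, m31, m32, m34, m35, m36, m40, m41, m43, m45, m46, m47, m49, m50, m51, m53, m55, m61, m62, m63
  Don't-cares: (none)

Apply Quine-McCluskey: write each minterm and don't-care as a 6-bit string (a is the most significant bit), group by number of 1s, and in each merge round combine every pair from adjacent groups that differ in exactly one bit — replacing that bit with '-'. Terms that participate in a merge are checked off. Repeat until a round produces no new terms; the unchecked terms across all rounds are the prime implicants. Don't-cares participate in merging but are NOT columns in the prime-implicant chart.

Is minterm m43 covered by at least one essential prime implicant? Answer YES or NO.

size-2^0 implicants → 000001(✓)  000011(✓)  000100(✓)  001001(✓)  001101(✓)  010011(✓)  011101(✓)  011111(✓)  100000(✓)  100010(✓)  100011(✓)  100100(✓)  101000(✓)  101001(✓)  101011(✓)  101101(✓)  101110(✓)  101111(✓)  110001(✓)  110010(✓)  110011(✓)  110101(✓)  110111(✓)  111101(✓)  111110(✓)  111111(✓)
size-2^1 implicants → -00011(✓)  -00100  -01001(✓)  -01101(✓)  -10011(✓)  -11101(✓)  -11111(✓)  0-0011(✓)  0-1101(✓)  00-001  0000-1  001-01(✓)  0111-1(✓)  1-0010(✓)  1-0011(✓)  1-1101(✓)  1-1110(✓)  1-1111(✓)  10-000  10-011  100-00  1000-0  10001-(✓)  101-01(✓)  101-11(✓)  1010-1(✓)  10100-  1011-1(✓)  10111-(✓)  11-101(✓)  11-111(✓)  110-01(✓)  110-11(✓)  1100-1(✓)  11001-(✓)  1101-1(✓)  1111-1(✓)  11111-(✓)
size-2^2 implicants → --0011  --1101  -01-01  -111-1  1-001-  1-11-1  1-111-  101--1  11-1-1  110--1
Unchecked terms (primes): --0011, --1101, -00100, -01-01, -111-1, 00-001, 0000-1, 1-001-, 1-11-1, 1-111-, 10-000, 10-011, 100-00, 1000-0, 101--1, 10100-, 11-1-1, 110--1
Minterm coverage:
  m1 ⊆ 00-001,0000-1
  m3 ⊆ --0011,0000-1
  m4 ⊆ -00100 [E]
  m9 ⊆ -01-01,00-001
  m13 ⊆ --1101,-01-01
  m19 ⊆ --0011 [E]
  m29 ⊆ --1101,-111-1
  m31 ⊆ -111-1 [E]
  m32 ⊆ 10-000,100-00,1000-0
  m34 ⊆ 1-001-,1000-0
  m35 ⊆ --0011,1-001-,10-011
  m36 ⊆ -00100,100-00
  m40 ⊆ 10-000,10100-
  m41 ⊆ -01-01,101--1,10100-
  m43 ⊆ 10-011,101--1
  m45 ⊆ --1101,-01-01,1-11-1,101--1
  m46 ⊆ 1-111- [E]
  m47 ⊆ 1-11-1,1-111-,101--1
  m49 ⊆ 110--1 [E]
  m50 ⊆ 1-001- [E]
  m51 ⊆ --0011,1-001-,110--1
  m53 ⊆ 11-1-1,110--1
  m55 ⊆ 11-1-1,110--1
  m61 ⊆ --1101,-111-1,1-11-1,11-1-1
  m62 ⊆ 1-111- [E]
  m63 ⊆ -111-1,1-11-1,1-111-,11-1-1
E = {--0011, -00100, -111-1, 1-001-, 1-111-, 110--1}

NO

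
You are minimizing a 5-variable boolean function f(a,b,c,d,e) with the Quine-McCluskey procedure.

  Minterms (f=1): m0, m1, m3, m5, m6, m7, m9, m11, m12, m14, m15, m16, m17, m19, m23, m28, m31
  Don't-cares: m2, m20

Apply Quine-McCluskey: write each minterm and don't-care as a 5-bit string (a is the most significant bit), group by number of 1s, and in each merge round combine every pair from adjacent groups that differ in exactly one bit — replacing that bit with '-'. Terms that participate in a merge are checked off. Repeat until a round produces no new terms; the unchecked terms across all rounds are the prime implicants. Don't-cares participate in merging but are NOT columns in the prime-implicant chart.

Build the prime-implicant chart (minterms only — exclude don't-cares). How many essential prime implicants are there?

Round 0: 00000✓ 00001✓ 00010✓ 00011✓ 00101✓ 00110✓ 00111✓ 01001✓ 01011✓ 01100✓ 01110✓ 01111✓ 10000✓ 10001✓ 10011✓ 10100✓ 10111✓ 11100✓ 11111✓
Round 1: -0000✓ -0001✓ -0011✓ -0111✓ -1100 -1111✓ 0-001✓ 0-011✓ 0-110✓ 0-111✓ 00-01✓ 00-10✓ 00-11✓ 000-0✓ 000-1✓ 0000-✓ 0001-✓ 001-1✓ 0011-✓ 01-11✓ 010-1✓ 011-0 0111-✓ 1-100 1-111✓ 10-00 10-11✓ 100-1✓ 1000-✓
Round 2: --111 -0-11 -00-1 -000- 0--11 0-0-1 0-11- 00--1 00-1- 000--
PIs = {--111, -0-11, -00-1, -000-, -1100, 0--11, 0-0-1, 0-11-, 00--1, 00-1-, 000--, 011-0, 1-100, 10-00}
Coverage chart:
  m0: -000-,000--
  m1: -00-1,-000-,0-0-1,00--1,000--
  m3: -0-11,-00-1,0--11,0-0-1,00--1,00-1-,000--
  m5: 00--1 ←essential
  m6: 0-11-,00-1-
  m7: --111,-0-11,0--11,0-11-,00--1,00-1-
  m9: 0-0-1 ←essential
  m11: 0--11,0-0-1
  m12: -1100,011-0
  m14: 0-11-,011-0
  m15: --111,0--11,0-11-
  m16: -000-,10-00
  m17: -00-1,-000-
  m19: -0-11,-00-1
  m23: --111,-0-11
  m28: -1100,1-100
  m31: --111 ←essential
Essential: --111, 0-0-1, 00--1

3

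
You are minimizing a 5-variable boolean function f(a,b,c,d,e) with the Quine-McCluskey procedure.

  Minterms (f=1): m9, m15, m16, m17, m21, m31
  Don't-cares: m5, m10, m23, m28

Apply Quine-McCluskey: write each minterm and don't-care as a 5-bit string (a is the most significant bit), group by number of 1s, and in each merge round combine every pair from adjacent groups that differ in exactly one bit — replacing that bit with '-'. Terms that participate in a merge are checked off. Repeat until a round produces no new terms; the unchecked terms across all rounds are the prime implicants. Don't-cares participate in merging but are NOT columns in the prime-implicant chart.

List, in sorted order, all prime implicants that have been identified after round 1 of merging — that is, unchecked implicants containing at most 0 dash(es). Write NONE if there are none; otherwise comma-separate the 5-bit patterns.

[col 0] 00101*, 01001, 01010, 01111*, 10000*, 10001*, 10101*, 10111*, 11100, 11111*
[col 1] -0101, -1111, 1-111, 10-01, 1000-, 101-1
Prime implicants: -0101, -1111, 01001, 01010, 1-111, 10-01, 1000-, 101-1, 11100

01001, 01010, 11100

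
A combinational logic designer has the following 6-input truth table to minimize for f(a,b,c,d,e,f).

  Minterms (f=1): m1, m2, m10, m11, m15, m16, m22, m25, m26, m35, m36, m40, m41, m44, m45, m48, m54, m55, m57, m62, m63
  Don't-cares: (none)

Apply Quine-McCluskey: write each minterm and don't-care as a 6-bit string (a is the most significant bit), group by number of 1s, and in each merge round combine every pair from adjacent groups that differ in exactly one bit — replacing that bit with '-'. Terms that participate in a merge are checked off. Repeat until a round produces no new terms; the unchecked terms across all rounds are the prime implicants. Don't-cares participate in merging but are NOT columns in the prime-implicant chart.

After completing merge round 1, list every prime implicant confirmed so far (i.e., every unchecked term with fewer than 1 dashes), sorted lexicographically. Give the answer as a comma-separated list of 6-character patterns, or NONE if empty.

000001, 100011

[col 0] 000001, 000010*, 001010*, 001011*, 001111*, 010000*, 010110*, 011001*, 011010*, 100011, 100100*, 101000*, 101001*, 101100*, 101101*, 110000*, 110110*, 110111*, 111001*, 111110*, 111111*
[col 1] -10000, -10110, -11001, 0-1010, 00-010, 001-11, 00101-, 1-1001, 10-100, 101-00*, 101-01*, 10100-*, 10110-*, 11-110*, 11-111*, 11011-*, 11111-*
[col 2] 101-0-, 11-11-
Prime implicants: -10000, -10110, -11001, 0-1010, 00-010, 000001, 001-11, 00101-, 1-1001, 10-100, 100011, 101-0-, 11-11-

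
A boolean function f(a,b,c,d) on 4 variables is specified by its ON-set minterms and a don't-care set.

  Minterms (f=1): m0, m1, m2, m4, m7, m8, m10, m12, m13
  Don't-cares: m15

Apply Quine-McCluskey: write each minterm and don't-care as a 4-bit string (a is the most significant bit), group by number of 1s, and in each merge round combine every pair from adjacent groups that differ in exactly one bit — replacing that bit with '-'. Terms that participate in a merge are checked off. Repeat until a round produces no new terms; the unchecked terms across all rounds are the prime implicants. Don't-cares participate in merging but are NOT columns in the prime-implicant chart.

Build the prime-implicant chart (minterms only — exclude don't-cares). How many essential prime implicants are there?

4

[col 0] 0000*, 0001*, 0010*, 0100*, 0111*, 1000*, 1010*, 1100*, 1101*, 1111*
[col 1] -000*, -010*, -100*, -111, 0-00*, 00-0*, 000-, 1-00*, 10-0*, 11-1, 110-
[col 2] --00, -0-0
Prime implicants: --00, -0-0, -111, 000-, 11-1, 110-
PI chart (minterm → PIs covering it):
  0 | --00,-0-0,000-
  1 | 000-  (sole → essential)
  2 | -0-0  (sole → essential)
  4 | --00  (sole → essential)
  7 | -111  (sole → essential)
  8 | --00,-0-0
  10 | -0-0  (sole → essential)
  12 | --00,110-
  13 | 11-1,110-
Essential prime implicants: --00, -0-0, -111, 000-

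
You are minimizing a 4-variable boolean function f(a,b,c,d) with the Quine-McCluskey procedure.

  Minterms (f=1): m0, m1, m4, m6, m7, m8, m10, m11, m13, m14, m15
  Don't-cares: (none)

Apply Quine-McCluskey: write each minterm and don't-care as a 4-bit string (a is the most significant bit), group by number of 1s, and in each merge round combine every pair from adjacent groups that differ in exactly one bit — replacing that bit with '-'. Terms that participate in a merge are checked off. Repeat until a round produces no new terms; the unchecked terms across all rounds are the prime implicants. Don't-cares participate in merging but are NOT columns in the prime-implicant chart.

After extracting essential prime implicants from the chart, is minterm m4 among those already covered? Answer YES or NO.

size-2^0 implicants → 0000(✓)  0001(✓)  0100(✓)  0110(✓)  0111(✓)  1000(✓)  1010(✓)  1011(✓)  1101(✓)  1110(✓)  1111(✓)
size-2^1 implicants → -000  -110(✓)  -111(✓)  0-00  000-  01-0  011-(✓)  1-10(✓)  1-11(✓)  10-0  101-(✓)  11-1  111-(✓)
size-2^2 implicants → -11-  1-1-
Unchecked terms (primes): -000, -11-, 0-00, 000-, 01-0, 1-1-, 10-0, 11-1
Minterm coverage:
  m0 ⊆ -000,0-00,000-
  m1 ⊆ 000- [E]
  m4 ⊆ 0-00,01-0
  m6 ⊆ -11-,01-0
  m7 ⊆ -11- [E]
  m8 ⊆ -000,10-0
  m10 ⊆ 1-1-,10-0
  m11 ⊆ 1-1- [E]
  m13 ⊆ 11-1 [E]
  m14 ⊆ -11-,1-1-
  m15 ⊆ -11-,1-1-,11-1
E = {-11-, 000-, 1-1-, 11-1}

NO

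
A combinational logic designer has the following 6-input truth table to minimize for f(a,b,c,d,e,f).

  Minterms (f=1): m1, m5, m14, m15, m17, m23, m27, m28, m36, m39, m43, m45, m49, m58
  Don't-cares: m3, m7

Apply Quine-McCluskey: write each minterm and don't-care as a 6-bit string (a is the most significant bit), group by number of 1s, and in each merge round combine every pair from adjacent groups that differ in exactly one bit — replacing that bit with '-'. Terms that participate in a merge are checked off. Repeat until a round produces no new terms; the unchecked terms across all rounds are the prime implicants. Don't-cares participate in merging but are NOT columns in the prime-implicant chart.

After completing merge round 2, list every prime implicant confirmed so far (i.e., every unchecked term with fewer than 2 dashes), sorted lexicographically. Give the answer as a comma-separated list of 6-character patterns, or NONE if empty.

[col 0] 000001*, 000011*, 000101*, 000111*, 001110*, 001111*, 010001*, 010111*, 011011, 011100, 100100, 100111*, 101011, 101101, 110001*, 111010
[col 1] -00111, -10001, 0-0001, 0-0111, 00-111, 000-01*, 000-11*, 0000-1*, 0001-1*, 00111-
[col 2] 000--1
Prime implicants: -00111, -10001, 0-0001, 0-0111, 00-111, 000--1, 00111-, 011011, 011100, 100100, 101011, 101101, 111010

-00111, -10001, 0-0001, 0-0111, 00-111, 00111-, 011011, 011100, 100100, 101011, 101101, 111010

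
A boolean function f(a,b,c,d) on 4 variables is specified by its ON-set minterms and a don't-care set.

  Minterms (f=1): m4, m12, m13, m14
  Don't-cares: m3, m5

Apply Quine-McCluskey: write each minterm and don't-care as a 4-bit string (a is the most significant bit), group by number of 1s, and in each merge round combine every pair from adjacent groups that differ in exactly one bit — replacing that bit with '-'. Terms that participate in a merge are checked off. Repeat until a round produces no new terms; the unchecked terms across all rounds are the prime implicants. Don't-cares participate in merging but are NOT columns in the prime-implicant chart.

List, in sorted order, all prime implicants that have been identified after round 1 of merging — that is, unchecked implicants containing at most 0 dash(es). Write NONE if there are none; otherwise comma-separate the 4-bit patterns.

[col 0] 0011, 0100*, 0101*, 1100*, 1101*, 1110*
[col 1] -100*, -101*, 010-*, 11-0, 110-*
[col 2] -10-
Prime implicants: -10-, 0011, 11-0

0011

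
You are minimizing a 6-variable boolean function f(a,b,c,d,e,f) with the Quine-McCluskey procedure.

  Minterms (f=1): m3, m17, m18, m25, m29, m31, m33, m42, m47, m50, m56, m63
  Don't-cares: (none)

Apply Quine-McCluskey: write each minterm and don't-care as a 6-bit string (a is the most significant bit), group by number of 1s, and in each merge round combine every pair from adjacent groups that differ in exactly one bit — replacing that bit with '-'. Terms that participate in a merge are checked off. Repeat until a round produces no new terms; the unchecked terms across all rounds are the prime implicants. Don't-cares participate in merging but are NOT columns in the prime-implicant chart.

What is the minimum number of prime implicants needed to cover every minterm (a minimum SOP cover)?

size-2^0 implicants → 000011  010001(✓)  010010(✓)  011001(✓)  011101(✓)  011111(✓)  100001  101010  101111(✓)  110010(✓)  111000  111111(✓)
size-2^1 implicants → -10010  -11111  01-001  011-01  0111-1  1-1111
Unchecked terms (primes): -10010, -11111, 000011, 01-001, 011-01, 0111-1, 1-1111, 100001, 101010, 111000
Minterm coverage:
  m3 ⊆ 000011 [E]
  m17 ⊆ 01-001 [E]
  m18 ⊆ -10010 [E]
  m25 ⊆ 01-001,011-01
  m29 ⊆ 011-01,0111-1
  m31 ⊆ -11111,0111-1
  m33 ⊆ 100001 [E]
  m42 ⊆ 101010 [E]
  m47 ⊆ 1-1111 [E]
  m50 ⊆ -10010 [E]
  m56 ⊆ 111000 [E]
  m63 ⊆ -11111,1-1111
E = {-10010, 000011, 01-001, 1-1111, 100001, 101010, 111000}
Petrick residual → 0111-1
Cover = bc'd'ef' + a'b'c'd'ef + a'bd'e'f + a'bcdf + acdef + ab'c'd'e'f + ab'cd'ef' + abcd'e'f'  |cover|=8

8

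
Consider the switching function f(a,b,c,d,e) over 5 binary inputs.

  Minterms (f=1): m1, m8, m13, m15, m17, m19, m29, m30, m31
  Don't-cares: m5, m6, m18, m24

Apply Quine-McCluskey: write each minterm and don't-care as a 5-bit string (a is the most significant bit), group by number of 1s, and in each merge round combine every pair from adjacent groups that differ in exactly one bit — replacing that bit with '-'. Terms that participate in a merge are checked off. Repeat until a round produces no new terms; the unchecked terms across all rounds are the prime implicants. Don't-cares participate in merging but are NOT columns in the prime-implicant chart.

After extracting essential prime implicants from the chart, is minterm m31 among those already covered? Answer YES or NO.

YES

Round 0: 00001✓ 00101✓ 00110 01000✓ 01101✓ 01111✓ 10001✓ 10010✓ 10011✓ 11000✓ 11101✓ 11110✓ 11111✓
Round 1: -0001 -1000 -1101✓ -1111✓ 0-101 00-01 011-1✓ 100-1 1001- 111-1✓ 1111-
Round 2: -11-1
PIs = {-0001, -1000, -11-1, 0-101, 00-01, 00110, 100-1, 1001-, 1111-}
Coverage chart:
  m1: -0001,00-01
  m8: -1000 ←essential
  m13: -11-1,0-101
  m15: -11-1 ←essential
  m17: -0001,100-1
  m19: 100-1,1001-
  m29: -11-1 ←essential
  m30: 1111- ←essential
  m31: -11-1,1111-
Essential: -1000, -11-1, 1111-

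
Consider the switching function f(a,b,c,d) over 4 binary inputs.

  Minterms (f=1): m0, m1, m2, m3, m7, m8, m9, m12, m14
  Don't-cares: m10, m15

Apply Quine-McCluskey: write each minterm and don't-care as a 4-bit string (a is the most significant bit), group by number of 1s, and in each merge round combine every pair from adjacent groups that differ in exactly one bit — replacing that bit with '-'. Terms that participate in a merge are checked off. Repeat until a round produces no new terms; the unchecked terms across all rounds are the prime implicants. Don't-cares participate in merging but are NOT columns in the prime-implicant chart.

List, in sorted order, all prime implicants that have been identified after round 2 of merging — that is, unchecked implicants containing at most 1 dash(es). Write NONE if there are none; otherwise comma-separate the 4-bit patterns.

Round 0: 0000✓ 0001✓ 0010✓ 0011✓ 0111✓ 1000✓ 1001✓ 1010✓ 1100✓ 1110✓ 1111✓
Round 1: -000✓ -001✓ -010✓ -111 0-11 00-0✓ 00-1✓ 000-✓ 001-✓ 1-00✓ 1-10✓ 10-0✓ 100-✓ 11-0✓ 111-
Round 2: -0-0 -00- 00-- 1--0
PIs = {-0-0, -00-, -111, 0-11, 00--, 1--0, 111-}

-111, 0-11, 111-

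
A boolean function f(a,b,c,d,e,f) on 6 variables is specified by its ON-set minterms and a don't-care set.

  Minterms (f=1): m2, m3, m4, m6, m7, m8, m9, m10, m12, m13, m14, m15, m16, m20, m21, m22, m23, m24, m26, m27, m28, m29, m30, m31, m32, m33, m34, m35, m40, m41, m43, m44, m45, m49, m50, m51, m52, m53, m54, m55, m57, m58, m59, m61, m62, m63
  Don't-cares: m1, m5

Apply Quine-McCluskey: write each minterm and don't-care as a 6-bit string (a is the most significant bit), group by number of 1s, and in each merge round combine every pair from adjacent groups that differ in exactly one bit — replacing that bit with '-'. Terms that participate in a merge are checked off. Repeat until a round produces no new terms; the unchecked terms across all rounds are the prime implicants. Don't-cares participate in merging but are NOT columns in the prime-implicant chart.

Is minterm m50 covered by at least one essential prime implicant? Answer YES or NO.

NO

[col 0] 000001*, 000010*, 000011*, 000100*, 000101*, 000110*, 000111*, 001000*, 001001*, 001010*, 001100*, 001101*, 001110*, 001111*, 010000*, 010100*, 010101*, 010110*, 010111*, 011000*, 011010*, 011011*, 011100*, 011101*, 011110*, 011111*, 100000*, 100001*, 100010*, 100011*, 101000*, 101001*, 101011*, 101100*, 101101*, 110001*, 110010*, 110011*, 110100*, 110101*, 110110*, 110111*, 111001*, 111010*, 111011*, 111101*, 111110*, 111111*
[col 1] -00001*, -00010*, -00011*, -01000*, -01001*, -01100*, -01101*, -10100*, -10101*, -10110*, -10111*, -11010*, -11011*, -11101*, -11110*, -11111*, 0-0100*, 0-0101*, 0-0110*, 0-0111*, 0-1000*, 0-1010*, 0-1100*, 0-1101*, 0-1110*, 0-1111*, 00-001*, 00-010*, 00-100*, 00-101*, 00-110*, 00-111*, 000-01*, 000-10*, 000-11*, 0000-1*, 00001-*, 0001-0*, 0001-1*, 00010-*, 00011-*, 001-00*, 001-01*, 001-10*, 0010-0*, 00100-*, 0011-0*, 0011-1*, 00110-*, 00111-*, 01-000*, 01-100*, 01-101*, 01-110*, 01-111*, 010-00*, 0101-0*, 0101-1*, 01010-*, 01011-*, 011-00*, 011-10*, 011-11*, 0110-0*, 01101-*, 0111-0*, 0111-1*, 01110-*, 01111-*, 1-0001*, 1-0010*, 1-0011*, 1-1001*, 1-1011*, 1-1101*, 10-000*, 10-001*, 10-011*, 1000-0*, 1000-1*, 10000-*, 10001-*, 101-00*, 101-01*, 1010-1*, 10100-*, 10110-*, 11-001*, 11-010*, 11-011*, 11-101*, 11-110*, 11-111*, 110-01*, 110-10*, 110-11*, 1100-1*, 11001-*, 1101-0*, 1101-1*, 11010-*, 11011-*, 111-01*, 111-10*, 111-11*, 1110-1*, 11101-*, 1111-1*, 11111-*
[col 2] --1101, -0-001, -000-1, -0001-, -01-00*, -01-01*, -0100-*, -0110-*, -1-101*, -1-110*, -1-111*, -101-0*, -101-1*, -1010-*, -1011-*, -11-10*, -11-11*, -1101-*, -111-1*, -1111-*, 0--100*, 0--101*, 0--110*, 0--111*, 0-01-0*, 0-01-1*, 0-010-*, 0-011-*, 0-1-00*, 0-1-10*, 0-10-0*, 0-11-0*, 0-11-1*, 0-110-*, 0-111-*, 00--01, 00--10, 00-1-0*, 00-1-1*, 00-10-*, 00-11-*, 000--1, 000-1-, 0001--*, 001--0*, 001-0-*, 0011--*, 01--00, 01-1-0*, 01-1-1*, 01-10-*, 01-11-*, 0101--*, 011--0*, 011-1-*, 0111--*, 1--001*, 1--011*, 1-00-1*, 1-001-, 1-1-01, 1-10-1*, 10-0-1*, 10-00-, 1000--, 101-0-*, 11--01*, 11--10*, 11--11*, 11-0-1*, 11-01-*, 11-1-1*, 11-11-*, 110--1*, 110-1-*, 1101--*, 111--1*, 111-1-*
[col 3] -01-0-, -1-1-1, -1-11-, -101--, -11-1-, 0--1-0*, 0--1-1*, 0--10-*, 0--11-*, 0-01--*, 0-1--0, 0-11--*, 00-1--*, 01-1--*, 1--0-1, 11---1, 11--1-
[col 4] 0--1--
Prime implicants: --1101, -0-001, -000-1, -0001-, -01-0-, -1-1-1, -1-11-, -101--, -11-1-, 0--1--, 0-1--0, 00--01, 00--10, 000--1, 000-1-, 01--00, 1--0-1, 1-001-, 1-1-01, 10-00-, 1000--, 11---1, 11--1-
PI chart (minterm → PIs covering it):
  2 | -0001-,00--10,000-1-
  3 | -000-1,-0001-,000--1,000-1-
  4 | 0--1--  (sole → essential)
  6 | 0--1--,00--10,000-1-
  7 | 0--1--,000--1,000-1-
  8 | -01-0-,0-1--0
  9 | -0-001,-01-0-,00--01
  10 | 0-1--0,00--10
  12 | -01-0-,0--1--,0-1--0
  13 | --1101,-01-0-,0--1--,00--01
  14 | 0--1--,0-1--0,00--10
  15 | 0--1--  (sole → essential)
  16 | 01--00  (sole → essential)
  20 | -101--,0--1--,01--00
  21 | -1-1-1,-101--,0--1--
  22 | -1-11-,-101--,0--1--
  23 | -1-1-1,-1-11-,-101--,0--1--
  24 | 0-1--0,01--00
  26 | -11-1-,0-1--0
  27 | -11-1-  (sole → essential)
  28 | 0--1--,0-1--0,01--00
  29 | --1101,-1-1-1,0--1--
  30 | -1-11-,-11-1-,0--1--,0-1--0
  31 | -1-1-1,-1-11-,-11-1-,0--1--
  32 | 10-00-,1000--
  33 | -0-001,-000-1,1--0-1,10-00-,1000--
  34 | -0001-,1-001-,1000--
  35 | -000-1,-0001-,1--0-1,1-001-,1000--
  40 | -01-0-,10-00-
  41 | -0-001,-01-0-,1--0-1,1-1-01,10-00-
  43 | 1--0-1  (sole → essential)
  44 | -01-0-  (sole → essential)
  45 | --1101,-01-0-,1-1-01
  49 | 1--0-1,11---1
  50 | 1-001-,11--1-
  51 | 1--0-1,1-001-,11---1,11--1-
  52 | -101--  (sole → essential)
  53 | -1-1-1,-101--,11---1
  54 | -1-11-,-101--,11--1-
  55 | -1-1-1,-1-11-,-101--,11---1,11--1-
  57 | 1--0-1,1-1-01,11---1
  58 | -11-1-,11--1-
  59 | -11-1-,1--0-1,11---1,11--1-
  61 | --1101,-1-1-1,1-1-01,11---1
  62 | -1-11-,-11-1-,11--1-
  63 | -1-1-1,-1-11-,-11-1-,11---1,11--1-
Essential prime implicants: -01-0-, -101--, -11-1-, 0--1--, 01--00, 1--0-1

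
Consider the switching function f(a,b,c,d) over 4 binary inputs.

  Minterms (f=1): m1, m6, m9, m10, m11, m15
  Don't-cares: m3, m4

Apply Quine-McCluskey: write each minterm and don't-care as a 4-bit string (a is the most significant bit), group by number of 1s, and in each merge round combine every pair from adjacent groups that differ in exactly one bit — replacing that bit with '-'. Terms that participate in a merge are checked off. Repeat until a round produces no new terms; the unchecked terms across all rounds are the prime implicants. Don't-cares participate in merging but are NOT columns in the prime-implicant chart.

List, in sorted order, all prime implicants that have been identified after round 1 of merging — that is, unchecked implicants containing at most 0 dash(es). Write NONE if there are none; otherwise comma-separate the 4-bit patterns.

NONE

[col 0] 0001*, 0011*, 0100*, 0110*, 1001*, 1010*, 1011*, 1111*
[col 1] -001*, -011*, 00-1*, 01-0, 1-11, 10-1*, 101-
[col 2] -0-1
Prime implicants: -0-1, 01-0, 1-11, 101-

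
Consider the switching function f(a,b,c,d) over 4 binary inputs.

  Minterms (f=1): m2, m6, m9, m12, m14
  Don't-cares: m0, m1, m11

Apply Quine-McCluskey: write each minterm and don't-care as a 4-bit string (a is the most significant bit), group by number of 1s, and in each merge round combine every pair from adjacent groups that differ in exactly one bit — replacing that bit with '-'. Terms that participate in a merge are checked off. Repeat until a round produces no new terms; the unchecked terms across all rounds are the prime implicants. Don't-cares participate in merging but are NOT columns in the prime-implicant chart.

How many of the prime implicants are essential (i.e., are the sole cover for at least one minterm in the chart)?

1

size-2^0 implicants → 0000(✓)  0001(✓)  0010(✓)  0110(✓)  1001(✓)  1011(✓)  1100(✓)  1110(✓)
size-2^1 implicants → -001  -110  0-10  00-0  000-  10-1  11-0
Unchecked terms (primes): -001, -110, 0-10, 00-0, 000-, 10-1, 11-0
Minterm coverage:
  m2 ⊆ 0-10,00-0
  m6 ⊆ -110,0-10
  m9 ⊆ -001,10-1
  m12 ⊆ 11-0 [E]
  m14 ⊆ -110,11-0
E = {11-0}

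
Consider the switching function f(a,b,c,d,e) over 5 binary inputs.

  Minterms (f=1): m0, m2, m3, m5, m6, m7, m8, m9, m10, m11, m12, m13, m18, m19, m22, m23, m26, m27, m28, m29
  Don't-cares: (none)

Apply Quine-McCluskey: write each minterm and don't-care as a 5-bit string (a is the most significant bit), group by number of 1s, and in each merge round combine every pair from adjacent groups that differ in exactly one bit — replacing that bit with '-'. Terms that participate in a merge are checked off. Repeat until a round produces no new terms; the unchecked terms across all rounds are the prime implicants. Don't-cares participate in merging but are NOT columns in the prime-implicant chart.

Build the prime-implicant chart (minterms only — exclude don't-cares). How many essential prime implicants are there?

size-2^0 implicants → 00000(✓)  00010(✓)  00011(✓)  00101(✓)  00110(✓)  00111(✓)  01000(✓)  01001(✓)  01010(✓)  01011(✓)  01100(✓)  01101(✓)  10010(✓)  10011(✓)  10110(✓)  10111(✓)  11010(✓)  11011(✓)  11100(✓)  11101(✓)
size-2^1 implicants → -0010(✓)  -0011(✓)  -0110(✓)  -0111(✓)  -1010(✓)  -1011(✓)  -1100(✓)  -1101(✓)  0-000(✓)  0-010(✓)  0-011(✓)  0-101  00-10(✓)  00-11(✓)  000-0(✓)  0001-(✓)  001-1  0011-(✓)  01-00(✓)  01-01(✓)  010-0(✓)  010-1(✓)  0100-(✓)  0101-(✓)  0110-(✓)  1-010(✓)  1-011(✓)  10-10(✓)  10-11(✓)  1001-(✓)  1011-(✓)  1101-(✓)  1110-(✓)
size-2^2 implicants → --010(✓)  --011(✓)  -0-10(✓)  -0-11(✓)  -001-(✓)  -011-(✓)  -101-(✓)  -110-  0-0-0  0-01-(✓)  00-1-(✓)  01-0-  010--  1-01-(✓)  10-1-(✓)
size-2^3 implicants → --01-  -0-1-
Unchecked terms (primes): --01-, -0-1-, -110-, 0-0-0, 0-101, 001-1, 01-0-, 010--
Minterm coverage:
  m0 ⊆ 0-0-0 [E]
  m2 ⊆ --01-,-0-1-,0-0-0
  m3 ⊆ --01-,-0-1-
  m5 ⊆ 0-101,001-1
  m6 ⊆ -0-1- [E]
  m7 ⊆ -0-1-,001-1
  m8 ⊆ 0-0-0,01-0-,010--
  m9 ⊆ 01-0-,010--
  m10 ⊆ --01-,0-0-0,010--
  m11 ⊆ --01-,010--
  m12 ⊆ -110-,01-0-
  m13 ⊆ -110-,0-101,01-0-
  m18 ⊆ --01-,-0-1-
  m19 ⊆ --01-,-0-1-
  m22 ⊆ -0-1- [E]
  m23 ⊆ -0-1- [E]
  m26 ⊆ --01- [E]
  m27 ⊆ --01- [E]
  m28 ⊆ -110- [E]
  m29 ⊆ -110- [E]
E = {--01-, -0-1-, -110-, 0-0-0}

4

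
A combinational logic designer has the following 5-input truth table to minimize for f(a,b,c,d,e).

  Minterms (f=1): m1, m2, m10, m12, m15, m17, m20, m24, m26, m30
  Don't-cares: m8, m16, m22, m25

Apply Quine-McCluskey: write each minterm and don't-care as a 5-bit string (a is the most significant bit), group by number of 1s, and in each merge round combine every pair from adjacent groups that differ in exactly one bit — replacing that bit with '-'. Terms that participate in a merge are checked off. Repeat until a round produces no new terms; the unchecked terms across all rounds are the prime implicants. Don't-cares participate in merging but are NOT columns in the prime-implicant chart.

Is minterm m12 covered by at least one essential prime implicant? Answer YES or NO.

Round 0: 00001✓ 00010✓ 01000✓ 01010✓ 01100✓ 01111 10000✓ 10001✓ 10100✓ 10110✓ 11000✓ 11001✓ 11010✓ 11110✓
Round 1: -0001 -1000✓ -1010✓ 0-010 01-00 010-0✓ 1-000✓ 1-001✓ 1-110 10-00 1000-✓ 101-0 11-10 110-0✓ 1100-✓
Round 2: -10-0 1-00-
PIs = {-0001, -10-0, 0-010, 01-00, 01111, 1-00-, 1-110, 10-00, 101-0, 11-10}
Coverage chart:
  m1: -0001 ←essential
  m2: 0-010 ←essential
  m10: -10-0,0-010
  m12: 01-00 ←essential
  m15: 01111 ←essential
  m17: -0001,1-00-
  m20: 10-00,101-0
  m24: -10-0,1-00-
  m26: -10-0,11-10
  m30: 1-110,11-10
Essential: -0001, 0-010, 01-00, 01111

YES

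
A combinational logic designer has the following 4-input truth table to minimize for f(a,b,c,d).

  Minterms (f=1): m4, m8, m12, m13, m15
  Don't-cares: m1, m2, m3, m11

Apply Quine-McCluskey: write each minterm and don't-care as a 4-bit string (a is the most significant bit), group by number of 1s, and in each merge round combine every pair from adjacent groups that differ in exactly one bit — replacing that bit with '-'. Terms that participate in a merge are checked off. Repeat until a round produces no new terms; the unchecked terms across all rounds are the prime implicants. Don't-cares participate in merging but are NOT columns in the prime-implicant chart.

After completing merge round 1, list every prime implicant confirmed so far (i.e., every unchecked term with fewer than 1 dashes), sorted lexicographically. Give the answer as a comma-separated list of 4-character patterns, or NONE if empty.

NONE

Round 0: 0001✓ 0010✓ 0011✓ 0100✓ 1000✓ 1011✓ 1100✓ 1101✓ 1111✓
Round 1: -011 -100 00-1 001- 1-00 1-11 11-1 110-
PIs = {-011, -100, 00-1, 001-, 1-00, 1-11, 11-1, 110-}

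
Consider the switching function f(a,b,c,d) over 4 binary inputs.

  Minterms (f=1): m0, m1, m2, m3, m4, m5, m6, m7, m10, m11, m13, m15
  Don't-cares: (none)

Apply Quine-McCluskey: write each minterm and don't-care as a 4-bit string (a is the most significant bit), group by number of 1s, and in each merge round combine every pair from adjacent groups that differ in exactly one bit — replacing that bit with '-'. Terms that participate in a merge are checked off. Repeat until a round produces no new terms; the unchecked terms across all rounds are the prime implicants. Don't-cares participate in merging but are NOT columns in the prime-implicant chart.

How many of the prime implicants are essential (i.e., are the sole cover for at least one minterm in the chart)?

size-2^0 implicants → 0000(✓)  0001(✓)  0010(✓)  0011(✓)  0100(✓)  0101(✓)  0110(✓)  0111(✓)  1010(✓)  1011(✓)  1101(✓)  1111(✓)
size-2^1 implicants → -010(✓)  -011(✓)  -101(✓)  -111(✓)  0-00(✓)  0-01(✓)  0-10(✓)  0-11(✓)  00-0(✓)  00-1(✓)  000-(✓)  001-(✓)  01-0(✓)  01-1(✓)  010-(✓)  011-(✓)  1-11(✓)  101-(✓)  11-1(✓)
size-2^2 implicants → --11  -01-  -1-1  0--0(✓)  0--1(✓)  0-0-(✓)  0-1-(✓)  00--(✓)  01--(✓)
size-2^3 implicants → 0---
Unchecked terms (primes): --11, -01-, -1-1, 0---
Minterm coverage:
  m0 ⊆ 0--- [E]
  m1 ⊆ 0--- [E]
  m2 ⊆ -01-,0---
  m3 ⊆ --11,-01-,0---
  m4 ⊆ 0--- [E]
  m5 ⊆ -1-1,0---
  m6 ⊆ 0--- [E]
  m7 ⊆ --11,-1-1,0---
  m10 ⊆ -01- [E]
  m11 ⊆ --11,-01-
  m13 ⊆ -1-1 [E]
  m15 ⊆ --11,-1-1
E = {-01-, -1-1, 0---}

3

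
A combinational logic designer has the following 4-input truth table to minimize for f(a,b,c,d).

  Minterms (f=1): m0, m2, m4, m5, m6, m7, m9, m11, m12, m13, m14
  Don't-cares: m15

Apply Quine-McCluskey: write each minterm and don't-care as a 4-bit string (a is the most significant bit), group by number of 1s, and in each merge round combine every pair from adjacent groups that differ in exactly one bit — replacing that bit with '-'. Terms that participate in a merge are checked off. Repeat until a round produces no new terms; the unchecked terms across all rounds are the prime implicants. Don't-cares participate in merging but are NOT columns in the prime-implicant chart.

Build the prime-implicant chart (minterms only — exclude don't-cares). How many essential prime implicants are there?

3

[col 0] 0000*, 0010*, 0100*, 0101*, 0110*, 0111*, 1001*, 1011*, 1100*, 1101*, 1110*, 1111*
[col 1] -100*, -101*, -110*, -111*, 0-00*, 0-10*, 00-0*, 01-0*, 01-1*, 010-*, 011-*, 1-01*, 1-11*, 10-1*, 11-0*, 11-1*, 110-*, 111-*
[col 2] -1-0*, -1-1*, -10-*, -11-*, 0--0, 01--*, 1--1, 11--*
[col 3] -1--
Prime implicants: -1--, 0--0, 1--1
PI chart (minterm → PIs covering it):
  0 | 0--0  (sole → essential)
  2 | 0--0  (sole → essential)
  4 | -1--,0--0
  5 | -1--  (sole → essential)
  6 | -1--,0--0
  7 | -1--  (sole → essential)
  9 | 1--1  (sole → essential)
  11 | 1--1  (sole → essential)
  12 | -1--  (sole → essential)
  13 | -1--,1--1
  14 | -1--  (sole → essential)
Essential prime implicants: -1--, 0--0, 1--1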